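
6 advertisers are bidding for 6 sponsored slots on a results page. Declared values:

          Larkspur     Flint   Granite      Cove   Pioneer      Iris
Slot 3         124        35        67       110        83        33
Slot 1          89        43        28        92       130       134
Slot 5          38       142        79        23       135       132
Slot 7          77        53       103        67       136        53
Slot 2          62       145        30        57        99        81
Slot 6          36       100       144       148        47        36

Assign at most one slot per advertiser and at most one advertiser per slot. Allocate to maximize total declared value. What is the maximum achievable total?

Maximum total: $789

Optimal: Larkspur→Slot 3 ($124), Flint→Slot 2 ($145), Granite→Slot 7 ($103), Cove→Slot 6 ($148), Pioneer→Slot 5 ($135), Iris→Slot 1 ($134) — total 124+145+103+148+135+134 = $789.
Max-entry greedy (repeatedly take the single best remaining cell) gives $766, worse by 23.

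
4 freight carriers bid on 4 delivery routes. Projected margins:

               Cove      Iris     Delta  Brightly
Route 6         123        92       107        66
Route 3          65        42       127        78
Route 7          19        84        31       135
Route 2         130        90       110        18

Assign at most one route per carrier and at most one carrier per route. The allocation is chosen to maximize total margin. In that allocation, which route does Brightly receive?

Brightly receives Route 7.

This is the linear assignment problem.
Optimal: Cove→Route 2 ($130k), Iris→Route 6 ($92k), Delta→Route 3 ($127k), Brightly→Route 7 ($135k) — total 130+92+127+135 = $484k.
Column-greedy (each route in turn goes to its best remaining carrier) gives $475k, worse by 9.
Next-best assignment: Cove→Route 6, Iris→Route 2, Delta→Route 3, Brightly→Route 7 = $475k.
No other one-to-one assignment exceeds $484k.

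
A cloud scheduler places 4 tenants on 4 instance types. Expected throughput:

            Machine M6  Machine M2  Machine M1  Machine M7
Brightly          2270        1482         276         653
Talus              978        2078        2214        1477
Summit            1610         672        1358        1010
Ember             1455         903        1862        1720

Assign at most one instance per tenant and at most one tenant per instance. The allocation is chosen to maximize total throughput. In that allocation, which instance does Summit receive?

This is the linear assignment problem.
Optimal: Brightly→Machine M6 (2270 ops/s), Talus→Machine M2 (2078 ops/s), Summit→Machine M1 (1358 ops/s), Ember→Machine M7 (1720 ops/s) — total 2270+2078+1358+1720 = 7426 ops/s.
Row-greedy (each tenant in turn takes its best remaining instance) gives 6397 ops/s, worse by 1029.
Swapping Ember↔Talus (Ember→Machine M2 903 ops/s, Talus→Machine M7 1477 ops/s) loses 1418.
Summit's own top instance is Machine M6 (1610 ops/s), but forcing Summit→Machine M6 and reassigning the rest optimally gives only 7026 ops/s — worse by 400.

Summit receives Machine M1.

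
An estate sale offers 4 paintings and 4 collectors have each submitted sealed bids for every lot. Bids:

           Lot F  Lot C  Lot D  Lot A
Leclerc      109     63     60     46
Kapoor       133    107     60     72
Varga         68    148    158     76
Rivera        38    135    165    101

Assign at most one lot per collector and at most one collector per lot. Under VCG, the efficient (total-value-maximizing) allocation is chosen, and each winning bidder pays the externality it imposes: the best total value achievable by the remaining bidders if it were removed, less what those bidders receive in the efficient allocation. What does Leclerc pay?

Leclerc pays $61.

Efficient allocation: Leclerc→Lot F ($109), Kapoor→Lot A ($72), Varga→Lot C ($148), Rivera→Lot D ($165); total welfare W = $494.
Leclerc receives Lot F at value $109, so the others get W − 109 = $385.
Without Leclerc: best allocation of the remaining 3 bidders over all 4 lots is Kapoor→Lot F ($133), Varga→Lot C ($148), Rivera→Lot D ($165), total $446.
VCG payment = (others' best without Leclerc) − (others' welfare with Leclerc) = 446 − 385 = $61.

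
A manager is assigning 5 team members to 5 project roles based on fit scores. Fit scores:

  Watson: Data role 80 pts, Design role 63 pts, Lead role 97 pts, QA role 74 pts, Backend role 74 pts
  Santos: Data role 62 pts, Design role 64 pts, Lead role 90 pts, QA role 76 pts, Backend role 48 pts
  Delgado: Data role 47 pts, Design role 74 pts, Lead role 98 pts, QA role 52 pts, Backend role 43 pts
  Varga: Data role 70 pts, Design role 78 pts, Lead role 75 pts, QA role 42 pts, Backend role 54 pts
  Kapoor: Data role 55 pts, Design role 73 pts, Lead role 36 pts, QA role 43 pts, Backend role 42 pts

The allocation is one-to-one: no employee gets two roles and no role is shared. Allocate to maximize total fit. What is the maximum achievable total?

Maximum total: 391 pts

Optimal: Watson→Backend role (74 pts), Santos→QA role (76 pts), Delgado→Lead role (98 pts), Varga→Data role (70 pts), Kapoor→Design role (73 pts) — total 74+76+98+70+73 = 391 pts.
Column-greedy (each role in turn goes to its best remaining employee) gives 374 pts, worse by 17.
Checked against all permutations: 391 pts is optimal.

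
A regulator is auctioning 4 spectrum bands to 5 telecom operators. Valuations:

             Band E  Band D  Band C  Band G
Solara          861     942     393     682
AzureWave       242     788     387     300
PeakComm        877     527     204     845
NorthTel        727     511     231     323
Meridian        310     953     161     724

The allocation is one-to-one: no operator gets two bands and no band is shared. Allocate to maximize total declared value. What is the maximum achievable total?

Max total: $3046M

Optimal: Solara→Band E ($861M), Meridian→Band D ($953M), AzureWave→Band C ($387M), PeakComm→Band G ($845M) — total 861+953+387+845 = $3046M.
Column-greedy (each band in turn goes to its best remaining operator) gives $2546M, worse by 500.
Next-best assignment: PeakComm→Band E, Solara→Band D, AzureWave→Band C, Meridian→Band G = $2930M.
Swapping Meridian↔AzureWave (Meridian→Band C $161M, AzureWave→Band D $788M) loses 391.
Every other assignment is strictly worse.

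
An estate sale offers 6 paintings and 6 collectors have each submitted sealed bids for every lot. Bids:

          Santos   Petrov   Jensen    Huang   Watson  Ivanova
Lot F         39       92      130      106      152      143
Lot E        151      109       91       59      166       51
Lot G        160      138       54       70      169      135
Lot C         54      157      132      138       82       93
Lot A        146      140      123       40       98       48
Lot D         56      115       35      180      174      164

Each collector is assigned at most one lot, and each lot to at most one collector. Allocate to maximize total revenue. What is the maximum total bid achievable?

Maximum total: $929

Optimal: Santos→Lot G ($160), Petrov→Lot C ($157), Jensen→Lot A ($123), Huang→Lot D ($180), Watson→Lot E ($166), Ivanova→Lot F ($143) — total 160+157+123+180+166+143 = $929.
Max-entry greedy (repeatedly take the single best remaining cell) gives $923, worse by 6.
Next-best assignment: Santos→Lot E, Petrov→Lot C, Jensen→Lot A, Huang→Lot D, Watson→Lot G, Ivanova→Lot F = $923.
Swapping Jensen↔Huang (Jensen→Lot D $35, Huang→Lot A $40) loses 228.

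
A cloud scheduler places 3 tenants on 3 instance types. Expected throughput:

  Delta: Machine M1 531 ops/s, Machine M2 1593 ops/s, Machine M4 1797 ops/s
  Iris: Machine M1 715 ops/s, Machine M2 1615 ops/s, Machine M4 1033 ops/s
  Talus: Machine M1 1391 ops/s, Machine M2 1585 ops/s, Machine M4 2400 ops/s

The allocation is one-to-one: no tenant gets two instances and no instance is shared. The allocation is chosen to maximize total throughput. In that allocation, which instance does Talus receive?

Talus receives Machine M1.

Optimal: Delta→Machine M4 (1797 ops/s), Iris→Machine M2 (1615 ops/s), Talus→Machine M1 (1391 ops/s) — total 1797+1615+1391 = 4803 ops/s.
Max-entry greedy (repeatedly take the single best remaining cell) gives 4546 ops/s, worse by 257.
Swapping Delta↔Iris (Delta→Machine M2 1593 ops/s, Iris→Machine M4 1033 ops/s) loses 786.
Talus's own top instance is Machine M4 (2400 ops/s), but forcing Talus→Machine M4 and reassigning the rest optimally gives only 4708 ops/s — worse by 95.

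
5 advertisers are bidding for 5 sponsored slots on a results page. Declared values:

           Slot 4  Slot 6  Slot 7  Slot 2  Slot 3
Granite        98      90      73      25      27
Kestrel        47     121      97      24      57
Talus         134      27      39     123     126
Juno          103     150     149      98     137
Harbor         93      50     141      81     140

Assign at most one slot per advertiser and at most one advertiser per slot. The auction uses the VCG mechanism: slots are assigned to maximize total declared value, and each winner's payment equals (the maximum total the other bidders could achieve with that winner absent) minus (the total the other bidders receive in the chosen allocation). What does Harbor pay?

Efficient allocation: Granite→Slot 4 ($98), Kestrel→Slot 6 ($121), Talus→Slot 2 ($123), Juno→Slot 7 ($149), Harbor→Slot 3 ($140); total welfare W = $631.
Harbor receives Slot 3 at value $140, so the others get W − 140 = $491.
Without Harbor: best allocation of the remaining 4 bidders over all 5 slots is Granite→Slot 4 ($98), Kestrel→Slot 6 ($121), Talus→Slot 3 ($126), Juno→Slot 7 ($149), total $494.
VCG payment = (others' best without Harbor) − (others' welfare with Harbor) = 494 − 491 = $3.

Harbor pays $3.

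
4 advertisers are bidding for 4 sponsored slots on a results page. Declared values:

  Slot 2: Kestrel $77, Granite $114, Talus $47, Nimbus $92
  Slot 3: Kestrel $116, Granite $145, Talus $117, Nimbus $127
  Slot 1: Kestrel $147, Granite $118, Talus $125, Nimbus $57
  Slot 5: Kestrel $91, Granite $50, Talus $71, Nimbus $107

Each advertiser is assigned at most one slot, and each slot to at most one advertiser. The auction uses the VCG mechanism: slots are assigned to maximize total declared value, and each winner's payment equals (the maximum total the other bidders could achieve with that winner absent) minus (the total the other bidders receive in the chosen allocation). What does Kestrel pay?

Kestrel pays $39.

Efficient allocation: Kestrel→Slot 1 ($147), Granite→Slot 2 ($114), Talus→Slot 3 ($117), Nimbus→Slot 5 ($107); total welfare W = $485.
Kestrel receives Slot 1 at value $147, so the others get W − 147 = $338.
Without Kestrel: best allocation of the remaining 3 bidders over all 4 slots is Granite→Slot 3 ($145), Talus→Slot 1 ($125), Nimbus→Slot 5 ($107), total $377.
VCG payment = (others' best without Kestrel) − (others' welfare with Kestrel) = 377 − 338 = $39.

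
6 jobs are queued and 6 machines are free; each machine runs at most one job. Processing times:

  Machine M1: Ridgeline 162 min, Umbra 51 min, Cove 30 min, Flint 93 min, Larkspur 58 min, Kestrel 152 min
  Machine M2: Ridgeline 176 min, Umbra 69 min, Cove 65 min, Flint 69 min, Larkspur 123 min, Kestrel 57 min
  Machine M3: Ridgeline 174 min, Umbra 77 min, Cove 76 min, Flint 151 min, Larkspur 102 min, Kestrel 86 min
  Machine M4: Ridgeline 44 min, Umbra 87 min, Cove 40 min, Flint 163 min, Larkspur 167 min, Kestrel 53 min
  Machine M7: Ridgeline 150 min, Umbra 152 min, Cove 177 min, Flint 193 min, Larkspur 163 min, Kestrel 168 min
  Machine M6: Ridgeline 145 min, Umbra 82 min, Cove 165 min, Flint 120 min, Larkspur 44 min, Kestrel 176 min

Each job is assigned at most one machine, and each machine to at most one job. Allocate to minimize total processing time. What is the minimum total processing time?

Optimal: Ridgeline→Machine M7 (150 min), Umbra→Machine M3 (77 min), Cove→Machine M1 (30 min), Flint→Machine M2 (69 min), Larkspur→Machine M6 (44 min), Kestrel→Machine M4 (53 min) — total 150+77+30+69+44+53 = 423 min.
Row-greedy (each job in turn takes its cheapest remaining machine) gives 550 min, worse by 127.
Next-best assignment: Ridgeline→Machine M4, Umbra→Machine M7, Cove→Machine M1, Flint→Machine M2, Larkspur→Machine M6, Kestrel→Machine M3 = 425 min.

Minimum total: 423 min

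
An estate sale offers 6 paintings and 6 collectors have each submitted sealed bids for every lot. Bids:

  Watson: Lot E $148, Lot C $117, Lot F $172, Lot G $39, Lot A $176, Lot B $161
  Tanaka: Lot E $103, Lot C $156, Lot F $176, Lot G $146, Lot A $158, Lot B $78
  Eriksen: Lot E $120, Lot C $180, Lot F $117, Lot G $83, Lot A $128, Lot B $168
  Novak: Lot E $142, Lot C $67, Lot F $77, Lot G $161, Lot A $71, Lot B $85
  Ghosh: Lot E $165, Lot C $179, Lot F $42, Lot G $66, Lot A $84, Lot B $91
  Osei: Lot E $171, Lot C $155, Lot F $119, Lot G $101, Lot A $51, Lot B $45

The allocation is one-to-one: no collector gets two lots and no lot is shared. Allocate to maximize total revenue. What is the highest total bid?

Optimal: Watson→Lot A ($176), Tanaka→Lot F ($176), Eriksen→Lot B ($168), Novak→Lot G ($161), Ghosh→Lot C ($179), Osei→Lot E ($171) — total 176+176+168+161+179+171 = $1031.
Checked against all permutations: $1031 is optimal.

Max total: $1031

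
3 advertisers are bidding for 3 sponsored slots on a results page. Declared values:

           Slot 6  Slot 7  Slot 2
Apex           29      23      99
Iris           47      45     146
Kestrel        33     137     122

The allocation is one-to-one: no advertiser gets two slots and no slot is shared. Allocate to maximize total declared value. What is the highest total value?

Optimal: Apex→Slot 6 ($29), Iris→Slot 2 ($146), Kestrel→Slot 7 ($137) — total 29+146+137 = $312.
Column-greedy (each slot in turn goes to its best remaining advertiser) gives $283, worse by 29.
Next-best assignment: Apex→Slot 2, Iris→Slot 6, Kestrel→Slot 7 = $283.
Swapping Apex↔Kestrel (Apex→Slot 7 $23, Kestrel→Slot 6 $33) loses 110.
Checked against all permutations: $312 is optimal.

Max total: $312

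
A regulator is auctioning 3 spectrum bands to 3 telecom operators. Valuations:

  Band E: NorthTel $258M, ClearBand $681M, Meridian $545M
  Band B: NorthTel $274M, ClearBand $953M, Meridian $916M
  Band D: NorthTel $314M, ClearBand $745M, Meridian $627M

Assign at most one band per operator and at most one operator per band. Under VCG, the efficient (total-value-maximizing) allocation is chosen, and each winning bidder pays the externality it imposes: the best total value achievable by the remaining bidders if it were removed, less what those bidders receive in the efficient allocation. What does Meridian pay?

Efficient allocation: NorthTel→Band E ($258M), ClearBand→Band D ($745M), Meridian→Band B ($916M); total welfare W = $1919M.
Meridian receives Band B at value $916M, so the others get W − 916 = $1003M.
Without Meridian: best allocation of the remaining 2 bidders over all 3 bands is NorthTel→Band D ($314M), ClearBand→Band B ($953M), total $1267M.
VCG payment = (others' best without Meridian) − (others' welfare with Meridian) = 1267 − 1003 = $264M.

Meridian pays $264M.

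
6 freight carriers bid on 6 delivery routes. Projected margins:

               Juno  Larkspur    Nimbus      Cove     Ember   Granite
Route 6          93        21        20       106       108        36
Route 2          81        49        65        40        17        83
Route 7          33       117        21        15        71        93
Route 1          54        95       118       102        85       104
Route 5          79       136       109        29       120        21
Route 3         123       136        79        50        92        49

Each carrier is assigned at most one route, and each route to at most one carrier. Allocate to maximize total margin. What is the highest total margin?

Max total: $667k

Optimal: Juno→Route 3 ($123k), Larkspur→Route 7 ($117k), Nimbus→Route 1 ($118k), Cove→Route 6 ($106k), Ember→Route 5 ($120k), Granite→Route 2 ($83k) — total 123+117+118+106+120+83 = $667k.
Swapping Juno↔Larkspur (Juno→Route 7 $33k, Larkspur→Route 3 $136k) loses 71.
Every other assignment is strictly worse.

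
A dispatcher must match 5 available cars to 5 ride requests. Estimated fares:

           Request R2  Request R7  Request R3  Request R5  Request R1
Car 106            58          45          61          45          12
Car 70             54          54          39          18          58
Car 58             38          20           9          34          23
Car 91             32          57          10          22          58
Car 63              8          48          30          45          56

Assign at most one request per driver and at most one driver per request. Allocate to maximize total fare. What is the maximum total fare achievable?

Optimal: Car 106→Request R3 ($61), Car 70→Request R2 ($54), Car 58→Request R5 ($34), Car 91→Request R7 ($57), Car 63→Request R1 ($56) — total 61+54+34+57+56 = $262.
Next-best assignment: Car 106→Request R3, Car 70→Request R1, Car 58→Request R2, Car 91→Request R7, Car 63→Request R5 = $259.
No other one-to-one assignment exceeds $262.

Maximum total: $262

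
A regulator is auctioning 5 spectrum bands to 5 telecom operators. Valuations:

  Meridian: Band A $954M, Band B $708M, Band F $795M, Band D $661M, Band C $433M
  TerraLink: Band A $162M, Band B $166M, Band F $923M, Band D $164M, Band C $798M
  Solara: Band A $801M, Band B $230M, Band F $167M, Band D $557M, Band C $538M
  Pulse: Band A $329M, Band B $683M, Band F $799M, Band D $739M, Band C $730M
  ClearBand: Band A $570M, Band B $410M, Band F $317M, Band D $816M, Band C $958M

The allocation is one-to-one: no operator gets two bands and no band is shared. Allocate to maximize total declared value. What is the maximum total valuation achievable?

Maximum total: $4129M

Optimal: Meridian→Band B ($708M), TerraLink→Band F ($923M), Solara→Band A ($801M), Pulse→Band D ($739M), ClearBand→Band C ($958M) — total 708+923+801+739+958 = $4129M.
Row-greedy (each operator in turn takes its best remaining band) gives $3574M, worse by 555.
Every other assignment is strictly worse.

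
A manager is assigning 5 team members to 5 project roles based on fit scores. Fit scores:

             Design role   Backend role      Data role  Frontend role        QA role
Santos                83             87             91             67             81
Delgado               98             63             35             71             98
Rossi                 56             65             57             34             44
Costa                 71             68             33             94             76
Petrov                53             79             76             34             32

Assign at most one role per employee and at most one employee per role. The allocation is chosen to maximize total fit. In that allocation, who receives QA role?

Optimal: Santos→Data role (91 pts), Delgado→QA role (98 pts), Rossi→Design role (56 pts), Costa→Frontend role (94 pts), Petrov→Backend role (79 pts) — total 91+98+56+94+79 = 418 pts.
Next-best assignment: Santos→Design role, Delgado→QA role, Rossi→Backend role, Costa→Frontend role, Petrov→Data role = 416 pts.
Checked against all permutations: 418 pts is optimal.
Delgado's own top role is Design role (98 pts), but forcing Delgado→Design role and reassigning the rest optimally gives only 414 pts — worse by 4.

Delgado receives QA role.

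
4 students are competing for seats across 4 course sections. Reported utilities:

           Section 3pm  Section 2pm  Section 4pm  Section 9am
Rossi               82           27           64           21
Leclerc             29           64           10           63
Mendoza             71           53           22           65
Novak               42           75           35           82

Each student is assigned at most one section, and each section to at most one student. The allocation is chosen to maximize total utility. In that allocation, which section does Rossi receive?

Treat this as an assignment problem: match each student to one section.
Optimal: Rossi→Section 4pm (64 points), Leclerc→Section 2pm (64 points), Mendoza→Section 3pm (71 points), Novak→Section 9am (82 points) — total 64+64+71+82 = 281 points.
Every other assignment is strictly worse.
Rossi's own top section is Section 3pm (82 points), but forcing Rossi→Section 3pm and reassigning the rest optimally gives only 250 points — worse by 31.

Rossi receives Section 4pm.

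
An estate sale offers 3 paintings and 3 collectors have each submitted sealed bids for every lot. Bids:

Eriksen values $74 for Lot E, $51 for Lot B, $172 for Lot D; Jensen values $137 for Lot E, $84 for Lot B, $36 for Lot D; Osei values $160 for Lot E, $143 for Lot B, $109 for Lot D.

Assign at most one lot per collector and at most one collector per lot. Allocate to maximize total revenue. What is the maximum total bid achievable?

Max total: $452

Optimal: Eriksen→Lot D ($172), Jensen→Lot E ($137), Osei→Lot B ($143) — total 172+137+143 = $452.
Column-greedy (each lot in turn goes to its best remaining collector) gives $416, worse by 36.
No other one-to-one assignment exceeds $452.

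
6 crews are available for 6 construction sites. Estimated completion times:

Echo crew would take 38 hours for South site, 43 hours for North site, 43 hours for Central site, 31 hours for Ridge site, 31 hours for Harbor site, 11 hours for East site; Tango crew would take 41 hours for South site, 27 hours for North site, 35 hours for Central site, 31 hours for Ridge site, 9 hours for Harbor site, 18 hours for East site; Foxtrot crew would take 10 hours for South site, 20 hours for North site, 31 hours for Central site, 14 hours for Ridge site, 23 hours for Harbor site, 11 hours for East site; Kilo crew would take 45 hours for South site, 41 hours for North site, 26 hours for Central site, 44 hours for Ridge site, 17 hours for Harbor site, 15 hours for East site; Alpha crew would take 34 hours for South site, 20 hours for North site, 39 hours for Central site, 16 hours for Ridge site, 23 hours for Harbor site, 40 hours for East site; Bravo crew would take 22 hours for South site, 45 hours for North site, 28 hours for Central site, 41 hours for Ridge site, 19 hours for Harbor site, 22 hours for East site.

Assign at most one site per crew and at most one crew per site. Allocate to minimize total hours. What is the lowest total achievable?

This is a one-to-one assignment (minimum-cost bipartite matching).
Optimal: Echo crew→East site (11 hours), Tango crew→Harbor site (9 hours), Foxtrot crew→Ridge site (14 hours), Kilo crew→Central site (26 hours), Alpha crew→North site (20 hours), Bravo crew→South site (22 hours) — total 11+9+14+26+20+22 = 102 hours.
Column-greedy (each site in turn goes to its cheapest remaining crew) gives 118 hours, worse by 16.

Min total: 102 hours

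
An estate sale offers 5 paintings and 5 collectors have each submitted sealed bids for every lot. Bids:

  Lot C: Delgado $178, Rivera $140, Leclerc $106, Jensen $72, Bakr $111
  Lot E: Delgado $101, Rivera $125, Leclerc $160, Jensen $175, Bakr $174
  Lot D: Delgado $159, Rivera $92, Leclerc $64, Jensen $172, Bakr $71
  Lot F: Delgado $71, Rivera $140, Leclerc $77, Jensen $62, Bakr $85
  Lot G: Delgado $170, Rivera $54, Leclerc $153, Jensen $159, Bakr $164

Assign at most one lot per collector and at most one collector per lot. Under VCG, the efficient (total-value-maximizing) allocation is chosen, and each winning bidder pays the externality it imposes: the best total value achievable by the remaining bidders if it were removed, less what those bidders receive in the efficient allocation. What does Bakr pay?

Bakr pays $7.

Efficient allocation: Delgado→Lot C ($178), Rivera→Lot F ($140), Leclerc→Lot G ($153), Jensen→Lot D ($172), Bakr→Lot E ($174); total welfare W = $817.
Bakr receives Lot E at value $174, so the others get W − 174 = $643.
Without Bakr: best allocation of the remaining 4 bidders over all 5 lots is Delgado→Lot C ($178), Rivera→Lot F ($140), Leclerc→Lot E ($160), Jensen→Lot D ($172), total $650.
VCG payment = (others' best without Bakr) − (others' welfare with Bakr) = 650 − 643 = $7.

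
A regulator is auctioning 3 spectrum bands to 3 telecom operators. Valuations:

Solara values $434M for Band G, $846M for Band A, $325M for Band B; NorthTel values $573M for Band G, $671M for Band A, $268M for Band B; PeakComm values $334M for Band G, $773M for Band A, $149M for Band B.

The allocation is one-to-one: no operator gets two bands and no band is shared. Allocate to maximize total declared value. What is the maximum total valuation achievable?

Optimal: Solara→Band B ($325M), NorthTel→Band G ($573M), PeakComm→Band A ($773M) — total 325+573+773 = $1671M.
Max-entry greedy (repeatedly take the single best remaining cell) gives $1568M, worse by 103.
Next-best assignment: Solara→Band A, NorthTel→Band G, PeakComm→Band B = $1568M.
Swapping Solara↔PeakComm (Solara→Band A $846M, PeakComm→Band B $149M) loses 103.
Every other assignment is strictly worse.

Maximum total: $1671M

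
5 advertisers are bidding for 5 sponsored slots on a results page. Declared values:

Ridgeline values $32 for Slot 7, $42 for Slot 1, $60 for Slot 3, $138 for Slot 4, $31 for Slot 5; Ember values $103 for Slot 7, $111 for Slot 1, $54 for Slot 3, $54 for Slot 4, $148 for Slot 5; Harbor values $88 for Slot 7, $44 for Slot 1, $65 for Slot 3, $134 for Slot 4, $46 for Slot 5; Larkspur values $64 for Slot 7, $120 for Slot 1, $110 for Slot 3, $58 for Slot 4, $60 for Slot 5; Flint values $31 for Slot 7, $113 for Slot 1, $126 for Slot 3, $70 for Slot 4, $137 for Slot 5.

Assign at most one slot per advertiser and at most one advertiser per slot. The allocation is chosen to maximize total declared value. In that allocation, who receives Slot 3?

Optimal: Ridgeline→Slot 4 ($138), Ember→Slot 5 ($148), Harbor→Slot 7 ($88), Larkspur→Slot 1 ($120), Flint→Slot 3 ($126) — total 138+148+88+120+126 = $620.
Column-greedy (each slot in turn goes to its best remaining advertiser) gives $533, worse by 87.
Next-best assignment: Ridgeline→Slot 4, Ember→Slot 5, Harbor→Slot 7, Larkspur→Slot 3, Flint→Slot 1 = $597.
Swapping Ember↔Larkspur (Ember→Slot 1 $111, Larkspur→Slot 5 $60) loses 97.
Every other assignment is strictly worse.
Flint's own top slot is Slot 5 ($137), but forcing Flint→Slot 5 and reassigning the rest optimally gives only $584 — worse by 36.

Flint receives Slot 3.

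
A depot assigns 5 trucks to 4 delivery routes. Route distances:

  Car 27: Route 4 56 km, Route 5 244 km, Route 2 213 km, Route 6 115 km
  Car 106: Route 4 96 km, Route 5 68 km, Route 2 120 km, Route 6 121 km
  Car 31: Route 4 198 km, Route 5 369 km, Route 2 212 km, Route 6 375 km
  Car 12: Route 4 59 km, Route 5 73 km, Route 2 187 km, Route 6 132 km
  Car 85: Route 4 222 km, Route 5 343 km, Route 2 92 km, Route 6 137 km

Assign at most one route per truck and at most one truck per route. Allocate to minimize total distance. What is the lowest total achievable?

Min total: 334 km

Treat this as an assignment problem: match each truck to one route.
Optimal: Car 12→Route 4 (59 km), Car 106→Route 5 (68 km), Car 85→Route 2 (92 km), Car 27→Route 6 (115 km) — total 59+68+92+115 = 334 km.
Row-greedy (each truck in turn takes its cheapest remaining route) gives 468 km, worse by 134.
Swapping Car 106↔Car 85 (Car 106→Route 2 120 km, Car 85→Route 5 343 km) adds 303.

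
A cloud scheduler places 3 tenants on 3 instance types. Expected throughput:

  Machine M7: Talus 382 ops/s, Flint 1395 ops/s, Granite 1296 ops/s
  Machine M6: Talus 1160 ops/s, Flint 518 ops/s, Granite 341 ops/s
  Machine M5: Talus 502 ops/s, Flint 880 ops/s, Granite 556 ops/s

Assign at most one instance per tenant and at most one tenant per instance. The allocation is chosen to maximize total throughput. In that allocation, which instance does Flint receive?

Flint receives Machine M5.

Optimal: Talus→Machine M6 (1160 ops/s), Flint→Machine M5 (880 ops/s), Granite→Machine M7 (1296 ops/s) — total 1160+880+1296 = 3336 ops/s.
Row-greedy (each tenant in turn takes its best remaining instance) gives 3111 ops/s, worse by 225.
Checked against all permutations: 3336 ops/s is optimal.
Flint's own top instance is Machine M7 (1395 ops/s), but forcing Flint→Machine M7 and reassigning the rest optimally gives only 3111 ops/s — worse by 225.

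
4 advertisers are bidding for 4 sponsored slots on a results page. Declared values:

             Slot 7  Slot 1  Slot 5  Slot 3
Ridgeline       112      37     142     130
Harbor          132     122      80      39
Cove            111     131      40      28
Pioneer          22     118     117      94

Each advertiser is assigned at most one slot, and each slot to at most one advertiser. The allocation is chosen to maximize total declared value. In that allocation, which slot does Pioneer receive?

Pioneer receives Slot 5.

Treat this as an assignment problem: match each advertiser to one slot.
Optimal: Ridgeline→Slot 3 ($130), Harbor→Slot 7 ($132), Cove→Slot 1 ($131), Pioneer→Slot 5 ($117) — total 130+132+131+117 = $510.
Column-greedy (each slot in turn goes to its best remaining advertiser) gives $499, worse by 11.
Next-best assignment: Ridgeline→Slot 5, Harbor→Slot 7, Cove→Slot 1, Pioneer→Slot 3 = $499.
No other one-to-one assignment exceeds $510.
Pioneer's own top slot is Slot 1 ($118), but forcing Pioneer→Slot 1 and reassigning the rest optimally gives only $439 — worse by 71.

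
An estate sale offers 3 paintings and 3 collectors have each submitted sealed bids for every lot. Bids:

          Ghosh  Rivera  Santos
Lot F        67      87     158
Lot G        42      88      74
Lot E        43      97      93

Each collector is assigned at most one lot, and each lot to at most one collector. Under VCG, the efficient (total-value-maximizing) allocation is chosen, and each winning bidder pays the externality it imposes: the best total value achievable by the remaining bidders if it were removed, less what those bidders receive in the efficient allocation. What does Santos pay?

Efficient allocation: Ghosh→Lot G ($42), Rivera→Lot E ($97), Santos→Lot F ($158); total welfare W = $297.
Santos receives Lot F at value $158, so the others get W − 158 = $139.
Without Santos: best allocation of the remaining 2 bidders over all 3 lots is Ghosh→Lot F ($67), Rivera→Lot E ($97), total $164.
VCG payment = (others' best without Santos) − (others' welfare with Santos) = 164 − 139 = $25.

Santos pays $25.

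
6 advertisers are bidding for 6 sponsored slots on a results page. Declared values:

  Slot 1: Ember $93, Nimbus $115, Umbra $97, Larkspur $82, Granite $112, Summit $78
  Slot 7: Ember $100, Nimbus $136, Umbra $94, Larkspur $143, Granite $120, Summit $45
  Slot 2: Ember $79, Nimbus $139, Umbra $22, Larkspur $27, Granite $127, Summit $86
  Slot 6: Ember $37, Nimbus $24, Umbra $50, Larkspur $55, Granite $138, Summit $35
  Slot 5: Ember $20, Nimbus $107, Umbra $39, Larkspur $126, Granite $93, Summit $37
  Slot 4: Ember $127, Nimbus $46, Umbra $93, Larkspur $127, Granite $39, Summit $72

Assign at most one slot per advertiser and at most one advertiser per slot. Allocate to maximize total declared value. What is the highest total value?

Maximum total: $710

This is a one-to-one assignment (maximum-weight bipartite matching).
Optimal: Ember→Slot 4 ($127), Nimbus→Slot 7 ($136), Umbra→Slot 1 ($97), Larkspur→Slot 5 ($126), Granite→Slot 6 ($138), Summit→Slot 2 ($86) — total 127+136+97+126+138+86 = $710.
Row-greedy (each advertiser in turn takes its best remaining slot) gives $681, worse by 29.
Next-best assignment: Ember→Slot 4, Nimbus→Slot 2, Umbra→Slot 7, Larkspur→Slot 5, Granite→Slot 6, Summit→Slot 1 = $702.
Swapping Umbra↔Granite (Umbra→Slot 6 $50, Granite→Slot 1 $112) loses 73.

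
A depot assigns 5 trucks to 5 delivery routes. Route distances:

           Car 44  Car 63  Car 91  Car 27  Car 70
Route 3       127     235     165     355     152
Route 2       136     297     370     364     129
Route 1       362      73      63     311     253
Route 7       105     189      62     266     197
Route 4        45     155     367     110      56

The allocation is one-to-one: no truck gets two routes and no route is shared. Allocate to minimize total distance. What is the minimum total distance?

This is the linear assignment problem.
Optimal: Car 44→Route 3 (127 km), Car 63→Route 1 (73 km), Car 91→Route 7 (62 km), Car 27→Route 4 (110 km), Car 70→Route 2 (129 km) — total 127+73+62+110+129 = 501 km.
Column-greedy (each route in turn goes to its cheapest remaining truck) gives 618 km, worse by 117.

Minimum total: 501 km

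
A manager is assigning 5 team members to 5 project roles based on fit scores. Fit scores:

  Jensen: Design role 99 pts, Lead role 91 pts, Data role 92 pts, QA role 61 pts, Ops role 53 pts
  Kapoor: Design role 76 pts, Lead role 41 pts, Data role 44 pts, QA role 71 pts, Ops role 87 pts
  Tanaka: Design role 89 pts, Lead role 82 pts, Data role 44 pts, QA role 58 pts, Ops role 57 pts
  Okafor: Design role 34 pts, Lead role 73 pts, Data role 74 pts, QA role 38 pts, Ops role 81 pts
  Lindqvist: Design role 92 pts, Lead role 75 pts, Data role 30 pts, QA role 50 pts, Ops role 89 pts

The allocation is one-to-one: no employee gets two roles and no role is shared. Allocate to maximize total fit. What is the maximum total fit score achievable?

Maximum total: 418 pts

This is a one-to-one assignment (maximum-weight bipartite matching).
Optimal: Jensen→Data role (92 pts), Kapoor→QA role (71 pts), Tanaka→Lead role (82 pts), Okafor→Ops role (81 pts), Lindqvist→Design role (92 pts) — total 92+71+82+81+92 = 418 pts.
Max-entry greedy (repeatedly take the single best remaining cell) gives 415 pts, worse by 3.
Next-best assignment: Jensen→Design role, Kapoor→QA role, Tanaka→Lead role, Okafor→Data role, Lindqvist→Ops role = 415 pts.
Swapping Jensen↔Kapoor (Jensen→QA role 61 pts, Kapoor→Data role 44 pts) loses 58.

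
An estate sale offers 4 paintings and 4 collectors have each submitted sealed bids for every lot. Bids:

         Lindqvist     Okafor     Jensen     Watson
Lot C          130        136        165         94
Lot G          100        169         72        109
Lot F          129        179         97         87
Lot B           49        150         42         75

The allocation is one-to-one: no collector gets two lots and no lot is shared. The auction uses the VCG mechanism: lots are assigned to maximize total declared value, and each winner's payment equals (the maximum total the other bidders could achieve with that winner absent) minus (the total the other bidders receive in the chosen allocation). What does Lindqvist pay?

Lindqvist pays $29.

Efficient allocation: Lindqvist→Lot F ($129), Okafor→Lot B ($150), Jensen→Lot C ($165), Watson→Lot G ($109); total welfare W = $553.
Lindqvist receives Lot F at value $129, so the others get W − 129 = $424.
Without Lindqvist: best allocation of the remaining 3 bidders over all 4 lots is Okafor→Lot F ($179), Jensen→Lot C ($165), Watson→Lot G ($109), total $453.
VCG payment = (others' best without Lindqvist) − (others' welfare with Lindqvist) = 453 − 424 = $29.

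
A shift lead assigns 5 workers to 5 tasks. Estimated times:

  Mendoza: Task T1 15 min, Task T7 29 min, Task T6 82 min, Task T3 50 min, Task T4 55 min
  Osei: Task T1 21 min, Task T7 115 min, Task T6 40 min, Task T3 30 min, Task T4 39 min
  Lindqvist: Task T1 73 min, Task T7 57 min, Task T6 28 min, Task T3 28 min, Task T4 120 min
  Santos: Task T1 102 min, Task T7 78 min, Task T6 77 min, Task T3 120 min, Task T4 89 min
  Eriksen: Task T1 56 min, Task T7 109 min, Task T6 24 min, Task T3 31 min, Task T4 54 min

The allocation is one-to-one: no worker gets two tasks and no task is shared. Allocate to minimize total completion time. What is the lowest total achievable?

Optimal: Mendoza→Task T1 (15 min), Osei→Task T4 (39 min), Lindqvist→Task T3 (28 min), Santos→Task T7 (78 min), Eriksen→Task T6 (24 min) — total 15+39+28+78+24 = 184 min.
Row-greedy (each worker in turn takes its cheapest remaining task) gives 205 min, worse by 21.
Swapping Lindqvist↔Santos (Lindqvist→Task T7 57 min, Santos→Task T3 120 min) adds 71.

Min total: 184 min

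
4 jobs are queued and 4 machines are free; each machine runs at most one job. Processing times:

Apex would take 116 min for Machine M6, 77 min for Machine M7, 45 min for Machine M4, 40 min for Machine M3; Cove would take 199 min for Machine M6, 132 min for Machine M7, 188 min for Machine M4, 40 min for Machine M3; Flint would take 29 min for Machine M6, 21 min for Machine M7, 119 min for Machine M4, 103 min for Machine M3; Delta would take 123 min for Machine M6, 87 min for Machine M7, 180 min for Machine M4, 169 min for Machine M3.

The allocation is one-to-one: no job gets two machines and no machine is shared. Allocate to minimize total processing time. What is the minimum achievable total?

Optimal: Apex→Machine M4 (45 min), Cove→Machine M3 (40 min), Flint→Machine M6 (29 min), Delta→Machine M7 (87 min) — total 45+40+29+87 = 201 min.
Next-best assignment: Apex→Machine M4, Cove→Machine M3, Flint→Machine M7, Delta→Machine M6 = 229 min.
Every other assignment is strictly worse.

Minimum total: 201 min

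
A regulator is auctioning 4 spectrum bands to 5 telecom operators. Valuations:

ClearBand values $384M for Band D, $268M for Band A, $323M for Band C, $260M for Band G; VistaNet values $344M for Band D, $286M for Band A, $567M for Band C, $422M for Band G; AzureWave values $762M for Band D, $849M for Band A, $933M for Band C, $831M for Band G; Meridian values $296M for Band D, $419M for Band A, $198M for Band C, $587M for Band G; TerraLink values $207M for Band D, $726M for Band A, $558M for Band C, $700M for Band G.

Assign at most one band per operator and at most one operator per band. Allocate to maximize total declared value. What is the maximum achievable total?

Optimal: AzureWave→Band D ($762M), TerraLink→Band A ($726M), VistaNet→Band C ($567M), Meridian→Band G ($587M) — total 762+726+567+587 = $2642M.
Row-greedy (each operator in turn takes its best remaining band) gives $2387M, worse by 255.
Next-best assignment: ClearBand→Band D, TerraLink→Band A, AzureWave→Band C, Meridian→Band G = $2630M.
Swapping Meridian↔VistaNet (Meridian→Band C $198M, VistaNet→Band G $422M) loses 534.
Checked against all permutations: $2642M is optimal.

Maximum total: $2642M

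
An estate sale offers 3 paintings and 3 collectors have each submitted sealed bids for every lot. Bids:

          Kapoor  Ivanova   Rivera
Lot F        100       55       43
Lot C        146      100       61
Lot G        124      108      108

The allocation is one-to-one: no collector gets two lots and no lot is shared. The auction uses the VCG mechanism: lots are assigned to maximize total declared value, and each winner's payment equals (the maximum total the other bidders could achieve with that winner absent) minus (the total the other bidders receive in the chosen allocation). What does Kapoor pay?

Kapoor pays $45.

Efficient allocation: Kapoor→Lot C ($146), Ivanova→Lot F ($55), Rivera→Lot G ($108); total welfare W = $309.
Kapoor receives Lot C at value $146, so the others get W − 146 = $163.
Without Kapoor: best allocation of the remaining 2 bidders over all 3 lots is Ivanova→Lot C ($100), Rivera→Lot G ($108), total $208.
VCG payment = (others' best without Kapoor) − (others' welfare with Kapoor) = 208 − 163 = $45.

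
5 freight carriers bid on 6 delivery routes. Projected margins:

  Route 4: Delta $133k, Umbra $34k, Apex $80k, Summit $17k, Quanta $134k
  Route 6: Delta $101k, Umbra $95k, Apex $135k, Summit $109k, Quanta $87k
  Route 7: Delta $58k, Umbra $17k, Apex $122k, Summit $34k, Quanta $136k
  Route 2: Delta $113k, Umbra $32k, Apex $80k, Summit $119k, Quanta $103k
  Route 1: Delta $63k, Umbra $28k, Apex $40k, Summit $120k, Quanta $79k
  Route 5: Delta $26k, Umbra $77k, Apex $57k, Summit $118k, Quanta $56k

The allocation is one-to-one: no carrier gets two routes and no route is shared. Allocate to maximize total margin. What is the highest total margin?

Maximum total: $601k

Optimal: Delta→Route 4 ($133k), Umbra→Route 5 ($77k), Apex→Route 6 ($135k), Summit→Route 1 ($120k), Quanta→Route 7 ($136k) — total 133+77+135+120+136 = $601k.
Row-greedy (each carrier in turn takes its best remaining route) gives $573k, worse by 28.
Next-best assignment: Delta→Route 4, Umbra→Route 5, Apex→Route 6, Summit→Route 2, Quanta→Route 7 = $600k.
Checked against all permutations: $601k is optimal.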